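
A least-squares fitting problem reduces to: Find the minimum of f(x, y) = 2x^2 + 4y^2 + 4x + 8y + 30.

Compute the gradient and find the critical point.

f(x,y) = 2x^2 + 4y^2 + 4x + 8y + 30
df/dx = 4x + (4) = 0  =>  x = -1
df/dy = 8y + (8) = 0  =>  y = -1
f(-1, -1) = 2*(-1)^2 + 4*(-1)^2 + 4*(-1) + 8*(-1) + 30 = 24
Hessian is diagonal with entries 4, 8 > 0, so this is a minimum.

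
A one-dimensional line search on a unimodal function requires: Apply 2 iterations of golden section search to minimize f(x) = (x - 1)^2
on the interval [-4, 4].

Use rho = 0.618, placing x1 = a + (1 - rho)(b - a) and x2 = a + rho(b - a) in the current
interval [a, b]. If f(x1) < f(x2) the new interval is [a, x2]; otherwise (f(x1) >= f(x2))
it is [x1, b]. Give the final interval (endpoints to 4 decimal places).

Golden section search for min of f(x) = (x - 1)^2 on [-4, 4].
Each step: x1 = a + (1 - rho)(b - a), x2 = a + rho(b - a); if f(x1) < f(x2) keep [a, x2], otherwise keep [x1, b].
Step 1: [-4.0000, 4.0000], x1=-0.9440 (f=3.7791), x2=0.9440 (f=0.0031); f(x1) > f(x2) => keep [-0.9440, 4.0000]
Step 2: [-0.9440, 4.0000], x1=0.9446 (f=0.0031), x2=2.1114 (f=1.2352); f(x1) < f(x2) => keep [-0.9440, 2.1114]
Final interval: [-0.9440, 2.1114]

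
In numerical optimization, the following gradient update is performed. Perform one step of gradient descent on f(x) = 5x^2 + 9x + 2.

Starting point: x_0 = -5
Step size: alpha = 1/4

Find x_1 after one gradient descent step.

f(x) = 5x^2 + 9x + 2
f'(x) = 10x + 9
f'(-5) = 10*-5 + (9) = -41
x_1 = x_0 - alpha * f'(x_0) = -5 - 1/4 * -41 = 21/4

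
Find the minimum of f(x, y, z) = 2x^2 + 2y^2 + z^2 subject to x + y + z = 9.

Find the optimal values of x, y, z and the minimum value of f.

Using Lagrange multipliers on f = 2x^2 + 2y^2 + z^2 with constraint x + y + z = 9:
Conditions: 2*2*x = lambda, 2*2*y = lambda, 2*1*z = lambda
So x = lambda/4, y = lambda/4, z = lambda/2
Substituting into constraint: lambda * (1) = 9
lambda = 9
x = 9/4, y = 9/4, z = 9/2
Minimum value = 81/2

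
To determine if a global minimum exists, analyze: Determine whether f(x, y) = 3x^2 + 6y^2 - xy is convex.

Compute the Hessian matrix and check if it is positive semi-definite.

f(x,y) = 3x^2 + 6y^2 - xy
Hessian H = [[6, -1], [-1, 12]]
trace(H) = 18, det(H) = 71
Eigenvalues: (18 +/- sqrt(40)) / 2 = 12.16, 5.838
Since both eigenvalues > 0, f is convex.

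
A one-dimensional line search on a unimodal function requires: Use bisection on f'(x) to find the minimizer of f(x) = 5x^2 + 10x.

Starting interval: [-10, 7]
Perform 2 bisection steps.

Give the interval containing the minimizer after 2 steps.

Finding critical point of f(x) = 5x^2 + 10x using bisection on f'(x) = 10x + 10.
f'(x) = 0 when x = -1.
Starting interval: [-10, 7]
Step 1: mid = -3/2, f'(mid) = -5, new interval = [-3/2, 7]
Step 2: mid = 11/4, f'(mid) = 75/2, new interval = [-3/2, 11/4]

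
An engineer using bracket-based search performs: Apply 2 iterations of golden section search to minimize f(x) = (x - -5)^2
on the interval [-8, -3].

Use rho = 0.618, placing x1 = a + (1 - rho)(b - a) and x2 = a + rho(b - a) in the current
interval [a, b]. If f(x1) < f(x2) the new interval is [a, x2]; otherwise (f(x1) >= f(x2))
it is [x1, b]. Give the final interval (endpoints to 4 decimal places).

Golden section search for min of f(x) = (x - -5)^2 on [-8, -3].
Each step: x1 = a + (1 - rho)(b - a), x2 = a + rho(b - a); if f(x1) < f(x2) keep [a, x2], otherwise keep [x1, b].
Step 1: [-8.0000, -3.0000], x1=-6.0900 (f=1.1881), x2=-4.9100 (f=0.0081); f(x1) > f(x2) => keep [-6.0900, -3.0000]
Step 2: [-6.0900, -3.0000], x1=-4.9096 (f=0.0082), x2=-4.1804 (f=0.6718); f(x1) < f(x2) => keep [-6.0900, -4.1804]
Final interval: [-6.0900, -4.1804]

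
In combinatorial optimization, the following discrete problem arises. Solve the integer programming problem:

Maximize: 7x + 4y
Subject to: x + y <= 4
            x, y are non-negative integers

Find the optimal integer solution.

Objective: 7x + 4y, constraint: x + y <= 4
Coefficient of x is 7 >= coefficient of y is 4, so allocate the entire budget to x.
Optimal: x = 4, y = 0, value = 28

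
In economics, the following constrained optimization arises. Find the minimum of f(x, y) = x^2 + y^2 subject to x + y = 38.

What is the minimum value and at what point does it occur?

Substitute y = 38 - x into f(x,y) = x^2 + y^2:
g(x) = x^2 + (38 - x)^2 = 2x^2 - 76x + 1444
g'(x) = 4x - 76 = 0  =>  x = 19
y = 38 - 19 = 19
Minimum value = 19^2 + 19^2 = 722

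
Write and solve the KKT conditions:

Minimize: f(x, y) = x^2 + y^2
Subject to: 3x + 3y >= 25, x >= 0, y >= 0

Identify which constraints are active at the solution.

KKT conditions for min x^2 + y^2 s.t. 3x + 3y >= 25, x >= 0, y >= 0:
Stationarity: 2x = mu*3 + mu_x, 2y = mu*3 + mu_y, with mu, mu_x, mu_y >= 0
Complementary slackness: mu*(3x + 3y - 25) = 0, mu_x*x = 0, mu_y*y = 0
(0, 0) is infeasible (3*0 + 3*0 < 25), so if mu = 0 stationarity would force x = mu_x/2 >= 0, y = mu_y/2 >= 0 with mu_x*x = mu_y*y = 0, i.e. x = y = 0: contradiction. Hence mu > 0 and 3x + 3y = 25 is active.
Try x > 0, y > 0 (so mu_x = mu_y = 0): x = 3*mu/2, y = 3*mu/2
Substitute: 3*(3*mu/2) + 3*(3*mu/2) = 25
  mu*18/2 = 25 => mu = 25/9
x* = 25/6 > 0, y* = 25/6 > 0, consistent with mu_x = mu_y = 0.
f is convex and the constraints are linear, so this KKT point is the global minimum.
f* = 625/18
Active constraints: 3x + 3y >= 25 (holds with equality, mu = 25/9 > 0); x >= 0 and y >= 0 are inactive (mu_x = mu_y = 0).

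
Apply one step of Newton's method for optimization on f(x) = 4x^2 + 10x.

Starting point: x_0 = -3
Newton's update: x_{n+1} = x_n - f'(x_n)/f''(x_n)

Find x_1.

f(x) = 4x^2 + 10x
f'(x) = 8x + (10), f''(x) = 8
Newton step: x_1 = x_0 - f'(x_0)/f''(x_0)
f'(-3) = -14
x_1 = -3 - -14/8 = -5/4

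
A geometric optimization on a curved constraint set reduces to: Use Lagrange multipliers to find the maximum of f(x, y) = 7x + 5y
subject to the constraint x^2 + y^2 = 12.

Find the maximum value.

Set up Lagrange conditions: grad f = lambda * grad g
  7 = 2*lambda*x
  5 = 2*lambda*y
From these: x/y = 7/5, so x = 7t, y = 5t for some t.
Substitute into constraint: (7t)^2 + (5t)^2 = 12
  t^2 * 74 = 12
  t = sqrt(12/74)
Maximum = 7*x + 5*y = (7^2 + 5^2)*t = 74 * sqrt(12/74) = sqrt(888)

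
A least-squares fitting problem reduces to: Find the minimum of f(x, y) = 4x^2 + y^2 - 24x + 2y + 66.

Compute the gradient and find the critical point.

f(x,y) = 4x^2 + y^2 - 24x + 2y + 66
df/dx = 8x + (-24) = 0  =>  x = 3
df/dy = 2y + (2) = 0  =>  y = -1
f(3, -1) = 4*(3)^2 + 1*(-1)^2 + -24*(3) + 2*(-1) + 66 = 29
Hessian is diagonal with entries 8, 2 > 0, so this is a minimum.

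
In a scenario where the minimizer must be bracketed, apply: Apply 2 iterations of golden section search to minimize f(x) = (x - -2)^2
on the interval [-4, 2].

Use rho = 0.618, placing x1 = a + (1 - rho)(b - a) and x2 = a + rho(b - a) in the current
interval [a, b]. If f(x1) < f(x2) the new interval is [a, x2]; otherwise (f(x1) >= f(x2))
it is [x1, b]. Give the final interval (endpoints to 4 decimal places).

Golden section search for min of f(x) = (x - -2)^2 on [-4, 2].
Each step: x1 = a + (1 - rho)(b - a), x2 = a + rho(b - a); if f(x1) < f(x2) keep [a, x2], otherwise keep [x1, b].
Step 1: [-4.0000, 2.0000], x1=-1.7080 (f=0.0853), x2=-0.2920 (f=2.9173); f(x1) < f(x2) => keep [-4.0000, -0.2920]
Step 2: [-4.0000, -0.2920], x1=-2.5835 (f=0.3405), x2=-1.7085 (f=0.0850); f(x1) > f(x2) => keep [-2.5835, -0.2920]
Final interval: [-2.5835, -0.2920]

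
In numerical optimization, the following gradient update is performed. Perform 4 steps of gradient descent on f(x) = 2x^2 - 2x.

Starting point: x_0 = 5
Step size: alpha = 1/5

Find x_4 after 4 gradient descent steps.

f(x) = 2x^2 - 2x, f'(x) = 4x + (-2)
Step 1: f'(5) = 18, x_1 = 5 - 1/5 * 18 = 7/5
Step 2: f'(7/5) = 18/5, x_2 = 7/5 - 1/5 * 18/5 = 17/25
Step 3: f'(17/25) = 18/25, x_3 = 17/25 - 1/5 * 18/25 = 67/125
Step 4: f'(67/125) = 18/125, x_4 = 67/125 - 1/5 * 18/125 = 317/625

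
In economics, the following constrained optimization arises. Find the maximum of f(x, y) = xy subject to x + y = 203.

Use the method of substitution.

Substitute y = 203 - x into f(x,y) = xy:
g(x) = x(203 - x) = 203x - x^2
g'(x) = 203 - 2x = 0  =>  x = 203/2
y = 203 - 203/2 = 203/2
Maximum value = (203/2) * (203/2) = 41209/4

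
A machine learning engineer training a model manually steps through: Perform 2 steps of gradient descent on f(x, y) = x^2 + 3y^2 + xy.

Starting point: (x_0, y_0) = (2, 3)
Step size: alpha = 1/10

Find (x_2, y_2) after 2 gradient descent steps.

f(x,y) = x^2 + 3y^2 + xy
grad_x = 2x + 1y, grad_y = 6y + 1x
Step 1: grad = (7, 20), (13/10, 1)
Step 2: grad = (18/5, 73/10), (47/50, 27/100)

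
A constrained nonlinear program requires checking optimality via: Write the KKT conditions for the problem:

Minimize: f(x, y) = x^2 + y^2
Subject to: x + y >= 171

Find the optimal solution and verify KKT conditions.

KKT conditions for min x^2 + y^2 s.t. x + y >= 171:
Stationarity: 2x = mu, 2y = mu
So x = y = mu/2.
Complementary slackness: mu*(x + y - 171) = 0
Primal feasibility: x + y >= 171; dual feasibility: mu >= 0
If mu = 0 then x = y = 0, but 0 + 0 < 171 is infeasible, so the constraint is active.
Constraint active: x + y = 2*(mu/2) = 171 => mu = 171
x = y = 171/2, f = 29241/2
Verify: stationarity 2*(171/2) = 171 = mu; primal 171/2 + 171/2 = 171 >= 171; dual mu = 171 >= 0; complementary slackness 171*(171 - 171) = 0. All KKT conditions hold.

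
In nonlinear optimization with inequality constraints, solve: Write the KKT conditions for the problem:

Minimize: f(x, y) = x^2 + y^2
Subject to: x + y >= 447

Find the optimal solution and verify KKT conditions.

KKT conditions for min x^2 + y^2 s.t. x + y >= 447:
Stationarity: 2x = mu, 2y = mu
So x = y = mu/2.
Complementary slackness: mu*(x + y - 447) = 0
Primal feasibility: x + y >= 447; dual feasibility: mu >= 0
If mu = 0 then x = y = 0, but 0 + 0 < 447 is infeasible, so the constraint is active.
Constraint active: x + y = 2*(mu/2) = 447 => mu = 447
x = y = 447/2, f = 199809/2
Verify: stationarity 2*(447/2) = 447 = mu; primal 447/2 + 447/2 = 447 >= 447; dual mu = 447 >= 0; complementary slackness 447*(447 - 447) = 0. All KKT conditions hold.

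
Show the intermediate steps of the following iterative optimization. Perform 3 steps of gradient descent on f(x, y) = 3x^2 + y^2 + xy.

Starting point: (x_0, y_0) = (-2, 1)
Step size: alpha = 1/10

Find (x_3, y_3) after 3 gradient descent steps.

f(x,y) = 3x^2 + y^2 + xy
grad_x = 6x + 1y, grad_y = 2y + 1x
Step 1: grad = (-11, 0), (-9/10, 1)
Step 2: grad = (-22/5, 11/10), (-23/50, 89/100)
Step 3: grad = (-187/100, 33/25), (-273/1000, 379/500)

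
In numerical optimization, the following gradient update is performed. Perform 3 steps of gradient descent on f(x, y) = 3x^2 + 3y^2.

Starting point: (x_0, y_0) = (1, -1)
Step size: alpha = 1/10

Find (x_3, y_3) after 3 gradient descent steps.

f(x,y) = 3x^2 + 3y^2
grad_x = 6x + 0y, grad_y = 6y + 0x
Step 1: grad = (6, -6), (2/5, -2/5)
Step 2: grad = (12/5, -12/5), (4/25, -4/25)
Step 3: grad = (24/25, -24/25), (8/125, -8/125)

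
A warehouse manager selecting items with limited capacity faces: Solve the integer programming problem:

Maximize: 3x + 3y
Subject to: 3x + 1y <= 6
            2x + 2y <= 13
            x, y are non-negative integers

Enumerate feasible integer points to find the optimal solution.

Constraint 1: 3x + 1y <= 6
Constraint 2: 2x + 2y <= 13
Feasible x range (need y >= 0): 0 <= x <= min(6/3, 13/2) => x in {0, ..., 2}.
Enumerate feasible integer points row by row (the coefficient of y is 3 > 0, so for each x the largest feasible y gives the best value):
  x = 0: y <= min((6 - 3*0)/1, (13 - 2*0)/2) => y in {0, ..., 6}; best 3*0 + 3*6 = 18
  x = 1: y <= min((6 - 3*1)/1, (13 - 2*1)/2) => y in {0, ..., 3}; best 3*1 + 3*3 = 12
  x = 2: y <= min((6 - 3*2)/1, (13 - 2*2)/2) => y in {0}; best 3*2 + 3*0 = 6
The maximum 3x + 3y = 18 is achieved at x = 0, y = 6.
Check: 3*0 + 1*6 = 6 <= 6 and 2*0 + 2*6 = 12 <= 13.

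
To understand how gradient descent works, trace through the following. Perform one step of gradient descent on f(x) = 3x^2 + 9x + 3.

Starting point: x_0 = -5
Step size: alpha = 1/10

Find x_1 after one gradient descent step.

f(x) = 3x^2 + 9x + 3
f'(x) = 6x + 9
f'(-5) = 6*-5 + (9) = -21
x_1 = x_0 - alpha * f'(x_0) = -5 - 1/10 * -21 = -29/10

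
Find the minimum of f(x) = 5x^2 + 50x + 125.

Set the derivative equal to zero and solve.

f(x) = 5x^2 + 50x + 125
f'(x) = 10x + (50) = 0
x = -50/10 = -5
f(-5) = 0
Since f''(x) = 10 > 0, this is a minimum.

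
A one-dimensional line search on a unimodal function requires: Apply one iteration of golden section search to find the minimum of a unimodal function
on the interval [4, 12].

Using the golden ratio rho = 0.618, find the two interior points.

Golden section search on [4, 12].
Golden ratio rho = 0.618 (approx).
Interior points:
  x_1 = 4 + (1-0.618)*8 = 7.0560
  x_2 = 4 + 0.618*8 = 8.9440
Compare f(x_1) and f(x_2) to determine which subinterval to keep.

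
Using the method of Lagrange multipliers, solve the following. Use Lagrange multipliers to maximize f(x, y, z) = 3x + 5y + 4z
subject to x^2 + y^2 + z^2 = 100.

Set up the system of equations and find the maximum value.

Lagrange conditions: 3 = 2*lambda*x, 5 = 2*lambda*y, 4 = 2*lambda*z
So x:3 = y:5 = z:4, i.e. x = 3t, y = 5t, z = 4t
Constraint: t^2*(3^2 + 5^2 + 4^2) = 100
  t^2 * 50 = 100  =>  t = sqrt(2)
Maximum = 3*3t + 5*5t + 4*4t = 50*sqrt(2) = sqrt(5000)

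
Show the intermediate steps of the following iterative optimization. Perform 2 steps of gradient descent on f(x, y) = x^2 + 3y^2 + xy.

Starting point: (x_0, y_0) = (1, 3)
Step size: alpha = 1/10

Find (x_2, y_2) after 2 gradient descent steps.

f(x,y) = x^2 + 3y^2 + xy
grad_x = 2x + 1y, grad_y = 6y + 1x
Step 1: grad = (5, 19), (1/2, 11/10)
Step 2: grad = (21/10, 71/10), (29/100, 39/100)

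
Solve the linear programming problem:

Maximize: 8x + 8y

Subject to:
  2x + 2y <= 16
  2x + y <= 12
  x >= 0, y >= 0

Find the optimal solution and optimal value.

Feasible vertices: (0, 0), (0, 8), (4, 4), (6, 0)
Objective 8x + 8y at each:
  (0, 0): 0
  (0, 8): 64
  (4, 4): 64
  (6, 0): 48
Maximum is 64 at (0, 8).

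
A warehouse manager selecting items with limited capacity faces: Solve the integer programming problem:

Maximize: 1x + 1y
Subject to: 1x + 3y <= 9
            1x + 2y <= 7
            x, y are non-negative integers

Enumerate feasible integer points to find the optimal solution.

Constraint 1: 1x + 3y <= 9
Constraint 2: 1x + 2y <= 7
Feasible x range (need y >= 0): 0 <= x <= min(9/1, 7/1) => x in {0, ..., 7}.
Enumerate feasible integer points row by row (the coefficient of y is 1 > 0, so for each x the largest feasible y gives the best value):
  x = 0: y <= min((9 - 1*0)/3, (7 - 1*0)/2) => y in {0, ..., 3}; best 1*0 + 1*3 = 3
  x = 1: y <= min((9 - 1*1)/3, (7 - 1*1)/2) => y in {0, ..., 2}; best 1*1 + 1*2 = 3
  x = 2: y <= min((9 - 1*2)/3, (7 - 1*2)/2) => y in {0, ..., 2}; best 1*2 + 1*2 = 4
  x = 3: y <= min((9 - 1*3)/3, (7 - 1*3)/2) => y in {0, ..., 2}; best 1*3 + 1*2 = 5
  x = 4: y <= min((9 - 1*4)/3, (7 - 1*4)/2) => y in {0, ..., 1}; best 1*4 + 1*1 = 5
  x = 5: y <= min((9 - 1*5)/3, (7 - 1*5)/2) => y in {0, ..., 1}; best 1*5 + 1*1 = 6
  x = 6: y <= min((9 - 1*6)/3, (7 - 1*6)/2) => y in {0}; best 1*6 + 1*0 = 6
  x = 7: y <= min((9 - 1*7)/3, (7 - 1*7)/2) => y in {0}; best 1*7 + 1*0 = 7
The maximum 1x + 1y = 7 is achieved at x = 7, y = 0.
Check: 1*7 + 3*0 = 7 <= 9 and 1*7 + 2*0 = 7 <= 7.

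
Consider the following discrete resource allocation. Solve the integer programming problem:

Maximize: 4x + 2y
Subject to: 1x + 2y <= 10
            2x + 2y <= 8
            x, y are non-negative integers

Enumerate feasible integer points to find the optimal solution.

Constraint 1: 1x + 2y <= 10
Constraint 2: 2x + 2y <= 8
Feasible x range (need y >= 0): 0 <= x <= min(10/1, 8/2) => x in {0, ..., 4}.
Enumerate feasible integer points row by row (the coefficient of y is 2 > 0, so for each x the largest feasible y gives the best value):
  x = 0: y <= min((10 - 1*0)/2, (8 - 2*0)/2) => y in {0, ..., 4}; best 4*0 + 2*4 = 8
  x = 1: y <= min((10 - 1*1)/2, (8 - 2*1)/2) => y in {0, ..., 3}; best 4*1 + 2*3 = 10
  x = 2: y <= min((10 - 1*2)/2, (8 - 2*2)/2) => y in {0, ..., 2}; best 4*2 + 2*2 = 12
  x = 3: y <= min((10 - 1*3)/2, (8 - 2*3)/2) => y in {0, ..., 1}; best 4*3 + 2*1 = 14
  x = 4: y <= min((10 - 1*4)/2, (8 - 2*4)/2) => y in {0}; best 4*4 + 2*0 = 16
The maximum 4x + 2y = 16 is achieved at x = 4, y = 0.
Check: 1*4 + 2*0 = 4 <= 10 and 2*4 + 2*0 = 8 <= 8.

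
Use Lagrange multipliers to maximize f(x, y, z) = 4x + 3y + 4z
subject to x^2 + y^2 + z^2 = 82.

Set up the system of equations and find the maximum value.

Lagrange conditions: 4 = 2*lambda*x, 3 = 2*lambda*y, 4 = 2*lambda*z
So x:4 = y:3 = z:4, i.e. x = 4t, y = 3t, z = 4t
Constraint: t^2*(4^2 + 3^2 + 4^2) = 82
  t^2 * 41 = 82  =>  t = sqrt(2)
Maximum = 4*4t + 3*3t + 4*4t = 41*sqrt(2) = sqrt(3362)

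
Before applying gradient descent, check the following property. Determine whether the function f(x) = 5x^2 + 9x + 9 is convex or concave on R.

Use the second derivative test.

f(x) = 5x^2 + 9x + 9
f'(x) = 10x + 9
f''(x) = 10
Since f''(x) = 10 > 0 for all x, f is convex on R.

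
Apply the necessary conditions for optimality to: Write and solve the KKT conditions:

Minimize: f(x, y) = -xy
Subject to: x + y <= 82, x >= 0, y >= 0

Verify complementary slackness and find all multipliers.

Problem: min -xy s.t. x + y <= 82 (multiplier lambda), x >= 0 (mu_x), y >= 0 (mu_y)
KKT stationarity: -y + lambda - mu_x = 0, -x + lambda - mu_y = 0, with lambda, mu_x, mu_y >= 0
Complementary slackness: lambda*(x + y - 82) = 0, mu_x*x = 0, mu_y*y = 0
If lambda = 0: y = -mu_x <= 0 and x = -mu_y <= 0 force x = y = 0 with f = 0; but x = y = 41 is feasible with f = -1681 < 0, so this is not the minimum. Hence lambda > 0 and x + y = 82.
Try x > 0, y > 0 (so mu_x = mu_y = 0): y = lambda, x = lambda => x = y = lambda
x + y = 82 => 2*lambda = 82 => lambda = 41
x* = y* = 41 > 0, consistent with mu_x = mu_y = 0.
(Any feasible point with x = 0 or y = 0 has f = 0 > -1681, so the minimum is not on those boundaries.)
min(-xy) = -1681 (i.e. max xy = 1681)
Multipliers: lambda = 41, mu_x = 0, mu_y = 0
Complementary slackness: lambda*(x + y - 82) = 41*(41 + 41 - 82) = 0, mu_x*x = 0*41 = 0, mu_y*y = 0*41 = 0. Satisfied.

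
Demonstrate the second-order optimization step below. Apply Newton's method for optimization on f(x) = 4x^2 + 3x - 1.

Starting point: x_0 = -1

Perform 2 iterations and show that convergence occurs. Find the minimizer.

f(x) = 4x^2 + 3x - 1, f'(x) = 8x + (3), f''(x) = 8
Step 1: f'(-1) = -5, x_1 = -1 - -5/8 = -3/8
Step 2: f'(-3/8) = 0, x_2 = -3/8 (converged)
Newton's method converges in 1 step for quadratics.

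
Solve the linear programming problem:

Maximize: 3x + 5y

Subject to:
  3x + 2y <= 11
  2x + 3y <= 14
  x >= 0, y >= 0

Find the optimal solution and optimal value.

Feasible vertices: (0, 0), (0, 14/3), (1, 4), (11/3, 0)
Objective 3x + 5y at each:
  (0, 0): 0
  (0, 14/3): 70/3
  (1, 4): 23
  (11/3, 0): 11
Maximum is 70/3 at (0, 14/3).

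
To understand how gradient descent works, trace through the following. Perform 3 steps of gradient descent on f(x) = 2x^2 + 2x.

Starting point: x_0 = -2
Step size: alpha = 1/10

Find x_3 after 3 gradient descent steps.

f(x) = 2x^2 + 2x, f'(x) = 4x + (2)
Step 1: f'(-2) = -6, x_1 = -2 - 1/10 * -6 = -7/5
Step 2: f'(-7/5) = -18/5, x_2 = -7/5 - 1/10 * -18/5 = -26/25
Step 3: f'(-26/25) = -54/25, x_3 = -26/25 - 1/10 * -54/25 = -103/125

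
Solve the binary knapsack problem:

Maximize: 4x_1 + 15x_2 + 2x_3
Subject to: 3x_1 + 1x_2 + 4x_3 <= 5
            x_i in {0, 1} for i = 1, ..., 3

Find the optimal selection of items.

Items: item 1 (v=4, w=3), item 2 (v=15, w=1), item 3 (v=2, w=4)
Capacity: 5
Checking all 8 subsets (w = total weight, v = total value):
  {}: w = 0, v = 0
  {1}: w = 3, v = 4
  {2}: w = 1, v = 15
  {3}: w = 4, v = 2
  {1, 2}: w = 4, v = 19
  {1, 3}: w = 7 > 5, infeasible
  {2, 3}: w = 5, v = 17
  {1, 2, 3}: w = 8 > 5, infeasible
Best feasible subset: items [1, 2]
Total weight: 4 <= 5, total value: 19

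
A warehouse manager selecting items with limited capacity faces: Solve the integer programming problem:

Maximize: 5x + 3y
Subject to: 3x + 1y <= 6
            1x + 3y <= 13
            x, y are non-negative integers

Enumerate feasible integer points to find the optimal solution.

Constraint 1: 3x + 1y <= 6
Constraint 2: 1x + 3y <= 13
Feasible x range (need y >= 0): 0 <= x <= min(6/3, 13/1) => x in {0, ..., 2}.
Enumerate feasible integer points row by row (the coefficient of y is 3 > 0, so for each x the largest feasible y gives the best value):
  x = 0: y <= min((6 - 3*0)/1, (13 - 1*0)/3) => y in {0, ..., 4}; best 5*0 + 3*4 = 12
  x = 1: y <= min((6 - 3*1)/1, (13 - 1*1)/3) => y in {0, ..., 3}; best 5*1 + 3*3 = 14
  x = 2: y <= min((6 - 3*2)/1, (13 - 1*2)/3) => y in {0}; best 5*2 + 3*0 = 10
The maximum 5x + 3y = 14 is achieved at x = 1, y = 3.
Check: 3*1 + 1*3 = 6 <= 6 and 1*1 + 3*3 = 10 <= 13.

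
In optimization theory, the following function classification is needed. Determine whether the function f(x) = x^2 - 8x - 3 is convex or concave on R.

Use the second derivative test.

f(x) = x^2 - 8x - 3
f'(x) = 2x - 8
f''(x) = 2
Since f''(x) = 2 > 0 for all x, f is convex on R.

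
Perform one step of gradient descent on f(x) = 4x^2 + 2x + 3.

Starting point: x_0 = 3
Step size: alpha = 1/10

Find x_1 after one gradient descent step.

f(x) = 4x^2 + 2x + 3
f'(x) = 8x + 2
f'(3) = 8*3 + (2) = 26
x_1 = x_0 - alpha * f'(x_0) = 3 - 1/10 * 26 = 2/5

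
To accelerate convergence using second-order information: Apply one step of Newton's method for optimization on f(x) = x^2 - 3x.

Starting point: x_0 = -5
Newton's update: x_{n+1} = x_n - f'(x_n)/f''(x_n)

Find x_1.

f(x) = x^2 - 3x
f'(x) = 2x + (-3), f''(x) = 2
Newton step: x_1 = x_0 - f'(x_0)/f''(x_0)
f'(-5) = -13
x_1 = -5 - -13/2 = 3/2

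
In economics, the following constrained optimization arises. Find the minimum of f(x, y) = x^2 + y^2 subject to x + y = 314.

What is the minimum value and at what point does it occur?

Substitute y = 314 - x into f(x,y) = x^2 + y^2:
g(x) = x^2 + (314 - x)^2 = 2x^2 - 628x + 98596
g'(x) = 4x - 628 = 0  =>  x = 157
y = 314 - 157 = 157
Minimum value = 157^2 + 157^2 = 49298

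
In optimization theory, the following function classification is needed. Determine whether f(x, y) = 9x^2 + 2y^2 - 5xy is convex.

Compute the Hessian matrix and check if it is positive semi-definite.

f(x,y) = 9x^2 + 2y^2 - 5xy
Hessian H = [[18, -5], [-5, 4]]
trace(H) = 22, det(H) = 47
Eigenvalues: (22 +/- sqrt(296)) / 2 = 19.6, 2.398
Since both eigenvalues > 0, f is convex.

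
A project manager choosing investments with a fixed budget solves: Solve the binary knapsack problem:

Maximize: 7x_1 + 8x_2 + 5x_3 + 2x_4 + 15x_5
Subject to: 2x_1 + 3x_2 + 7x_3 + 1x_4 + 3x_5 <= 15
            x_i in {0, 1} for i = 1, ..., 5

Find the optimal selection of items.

Items: item 1 (v=7, w=2), item 2 (v=8, w=3), item 3 (v=5, w=7), item 4 (v=2, w=1), item 5 (v=15, w=3)
Capacity: 15
Checking all 32 subsets (w = total weight, v = total value):
  {}: w = 0, v = 0
  {1}: w = 2, v = 7
  {2}: w = 3, v = 8
  {3}: w = 7, v = 5
  {4}: w = 1, v = 2
  {5}: w = 3, v = 15
  {1, 2}: w = 5, v = 15
  {1, 3}: w = 9, v = 12
  {1, 4}: w = 3, v = 9
  {1, 5}: w = 5, v = 22
  {2, 3}: w = 10, v = 13
  {2, 4}: w = 4, v = 10
  {2, 5}: w = 6, v = 23
  {3, 4}: w = 8, v = 7
  {3, 5}: w = 10, v = 20
  {4, 5}: w = 4, v = 17
  {1, 2, 3}: w = 12, v = 20
  {1, 2, 4}: w = 6, v = 17
  {1, 2, 5}: w = 8, v = 30
  {1, 3, 4}: w = 10, v = 14
  {1, 3, 5}: w = 12, v = 27
  {1, 4, 5}: w = 6, v = 24
  {2, 3, 4}: w = 11, v = 15
  {2, 3, 5}: w = 13, v = 28
  {2, 4, 5}: w = 7, v = 25
  {3, 4, 5}: w = 11, v = 22
  {1, 2, 3, 4}: w = 13, v = 22
  {1, 2, 3, 5}: w = 15, v = 35
  {1, 2, 4, 5}: w = 9, v = 32
  {1, 3, 4, 5}: w = 13, v = 29
  {2, 3, 4, 5}: w = 14, v = 30
  {1, 2, 3, 4, 5}: w = 16 > 15, infeasible
Best feasible subset: items [1, 2, 3, 5]
Total weight: 15 <= 15, total value: 35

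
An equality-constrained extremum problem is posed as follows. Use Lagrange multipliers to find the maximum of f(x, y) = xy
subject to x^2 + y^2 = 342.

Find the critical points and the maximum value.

Lagrange conditions: y = 2*lambda*x and x = 2*lambda*y
If x = 0 then y = 0, violating the constraint, so x, y != 0.
Dividing: y/x = x/y => x^2 = y^2 => y = x or y = -x
Constraint: 2x^2 = 342 => x^2 = 171 => x = +/-sqrt(171)
Critical points: (sqrt(171), sqrt(171)), (-sqrt(171), -sqrt(171)), (sqrt(171), -sqrt(171)), (-sqrt(171), sqrt(171))
  y = x:  xy = x^2 = 171  at (sqrt(171), sqrt(171)) and (-sqrt(171), -sqrt(171))
  y = -x: xy = -x^2 = -171 at (sqrt(171), -sqrt(171)) and (-sqrt(171), sqrt(171))
Maximum xy = 171 at (sqrt(171), sqrt(171)) and (-sqrt(171), -sqrt(171))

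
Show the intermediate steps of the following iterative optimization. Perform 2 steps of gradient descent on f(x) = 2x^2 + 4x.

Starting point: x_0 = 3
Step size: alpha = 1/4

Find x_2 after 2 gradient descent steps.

f(x) = 2x^2 + 4x, f'(x) = 4x + (4)
Step 1: f'(3) = 16, x_1 = 3 - 1/4 * 16 = -1
Step 2: f'(-1) = 0, x_2 = -1 - 1/4 * 0 = -1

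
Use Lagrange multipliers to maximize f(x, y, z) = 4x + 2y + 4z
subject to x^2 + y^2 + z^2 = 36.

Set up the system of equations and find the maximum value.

Lagrange conditions: 4 = 2*lambda*x, 2 = 2*lambda*y, 4 = 2*lambda*z
So x:4 = y:2 = z:4, i.e. x = 4t, y = 2t, z = 4t
Constraint: t^2*(4^2 + 2^2 + 4^2) = 36
  t^2 * 36 = 36  =>  t = sqrt(1)
Maximum = 4*4t + 2*2t + 4*4t = 36*sqrt(1) = 36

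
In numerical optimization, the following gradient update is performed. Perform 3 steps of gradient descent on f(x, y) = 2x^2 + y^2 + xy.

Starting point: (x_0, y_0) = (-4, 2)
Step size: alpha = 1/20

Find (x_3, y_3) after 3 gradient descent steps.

f(x,y) = 2x^2 + y^2 + xy
grad_x = 4x + 1y, grad_y = 2y + 1x
Step 1: grad = (-14, 0), (-33/10, 2)
Step 2: grad = (-56/5, 7/10), (-137/50, 393/200)
Step 3: grad = (-1799/200, 119/100), (-9161/4000, 3811/2000)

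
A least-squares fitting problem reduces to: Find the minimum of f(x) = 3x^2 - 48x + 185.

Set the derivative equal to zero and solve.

f(x) = 3x^2 - 48x + 185
f'(x) = 6x + (-48) = 0
x = 48/6 = 8
f(8) = -7
Since f''(x) = 6 > 0, this is a minimum.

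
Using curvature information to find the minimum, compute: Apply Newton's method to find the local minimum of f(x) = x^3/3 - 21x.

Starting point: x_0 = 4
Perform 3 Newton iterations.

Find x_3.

f(x) = x^3/3 - 21x
f'(x) = x^2 - 21, f''(x) = 2x
Newton update: x_{n+1} = x_n - (x_n^2 - 21)/(2*x_n)
Step 1: x_0 = 4, f'=-5, f''=8, x_1 = 37/8
Step 2: x_1 = 37/8, f'=25/64, f''=37/4, x_2 = 2713/592
Step 3: x_2 = 2713/592, f'=625/350464, f''=2713/296, x_3 = 14720113/3212192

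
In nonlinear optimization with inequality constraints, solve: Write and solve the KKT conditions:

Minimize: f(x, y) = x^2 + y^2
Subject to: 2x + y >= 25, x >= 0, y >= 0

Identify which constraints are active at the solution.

KKT conditions for min x^2 + y^2 s.t. 2x + 1y >= 25, x >= 0, y >= 0:
Stationarity: 2x = mu*2 + mu_x, 2y = mu*1 + mu_y, with mu, mu_x, mu_y >= 0
Complementary slackness: mu*(2x + y - 25) = 0, mu_x*x = 0, mu_y*y = 0
(0, 0) is infeasible (2*0 + 1*0 < 25), so if mu = 0 stationarity would force x = mu_x/2 >= 0, y = mu_y/2 >= 0 with mu_x*x = mu_y*y = 0, i.e. x = y = 0: contradiction. Hence mu > 0 and 2x + y = 25 is active.
Try x > 0, y > 0 (so mu_x = mu_y = 0): x = 2*mu/2, y = 1*mu/2
Substitute: 2*(2*mu/2) + 1*(1*mu/2) = 25
  mu*5/2 = 25 => mu = 10
x* = 10 > 0, y* = 5 > 0, consistent with mu_x = mu_y = 0.
f is convex and the constraints are linear, so this KKT point is the global minimum.
f* = 125
Active constraints: 2x + y >= 25 (holds with equality, mu = 10 > 0); x >= 0 and y >= 0 are inactive (mu_x = mu_y = 0).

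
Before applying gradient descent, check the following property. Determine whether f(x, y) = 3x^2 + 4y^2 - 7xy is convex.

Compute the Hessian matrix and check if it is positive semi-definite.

f(x,y) = 3x^2 + 4y^2 - 7xy
Hessian H = [[6, -7], [-7, 8]]
trace(H) = 14, det(H) = -1
Eigenvalues: (14 +/- sqrt(200)) / 2 = 14.07, -0.07107
Since not both eigenvalues positive, f is neither convex nor concave.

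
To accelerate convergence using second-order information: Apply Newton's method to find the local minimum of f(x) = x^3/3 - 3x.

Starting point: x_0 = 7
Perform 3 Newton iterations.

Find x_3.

f(x) = x^3/3 - 3x
f'(x) = x^2 - 3, f''(x) = 2x
Newton update: x_{n+1} = x_n - (x_n^2 - 3)/(2*x_n)
Step 1: x_0 = 7, f'=46, f''=14, x_1 = 26/7
Step 2: x_1 = 26/7, f'=529/49, f''=52/7, x_2 = 823/364
Step 3: x_2 = 823/364, f'=279841/132496, f''=823/182, x_3 = 1074817/599144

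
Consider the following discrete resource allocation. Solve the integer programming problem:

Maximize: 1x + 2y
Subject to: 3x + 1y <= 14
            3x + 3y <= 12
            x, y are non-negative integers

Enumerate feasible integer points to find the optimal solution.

Constraint 1: 3x + 1y <= 14
Constraint 2: 3x + 3y <= 12
Feasible x range (need y >= 0): 0 <= x <= min(14/3, 12/3) => x in {0, ..., 4}.
Enumerate feasible integer points row by row (the coefficient of y is 2 > 0, so for each x the largest feasible y gives the best value):
  x = 0: y <= min((14 - 3*0)/1, (12 - 3*0)/3) => y in {0, ..., 4}; best 1*0 + 2*4 = 8
  x = 1: y <= min((14 - 3*1)/1, (12 - 3*1)/3) => y in {0, ..., 3}; best 1*1 + 2*3 = 7
  x = 2: y <= min((14 - 3*2)/1, (12 - 3*2)/3) => y in {0, ..., 2}; best 1*2 + 2*2 = 6
  x = 3: y <= min((14 - 3*3)/1, (12 - 3*3)/3) => y in {0, ..., 1}; best 1*3 + 2*1 = 5
  x = 4: y <= min((14 - 3*4)/1, (12 - 3*4)/3) => y in {0}; best 1*4 + 2*0 = 4
The maximum 1x + 2y = 8 is achieved at x = 0, y = 4.
Check: 3*0 + 1*4 = 4 <= 14 and 3*0 + 3*4 = 12 <= 12.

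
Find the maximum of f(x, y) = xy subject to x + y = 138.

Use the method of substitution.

Substitute y = 138 - x into f(x,y) = xy:
g(x) = x(138 - x) = 138x - x^2
g'(x) = 138 - 2x = 0  =>  x = 69
y = 138 - 69 = 69
Maximum value = 69 * 69 = 4761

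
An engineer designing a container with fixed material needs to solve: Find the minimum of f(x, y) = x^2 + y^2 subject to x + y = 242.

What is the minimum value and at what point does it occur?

Substitute y = 242 - x into f(x,y) = x^2 + y^2:
g(x) = x^2 + (242 - x)^2 = 2x^2 - 484x + 58564
g'(x) = 4x - 484 = 0  =>  x = 121
y = 242 - 121 = 121
Minimum value = 121^2 + 121^2 = 29282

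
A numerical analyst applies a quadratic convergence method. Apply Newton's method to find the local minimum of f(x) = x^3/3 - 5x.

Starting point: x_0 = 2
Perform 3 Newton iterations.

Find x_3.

f(x) = x^3/3 - 5x
f'(x) = x^2 - 5, f''(x) = 2x
Newton update: x_{n+1} = x_n - (x_n^2 - 5)/(2*x_n)
Step 1: x_0 = 2, f'=-1, f''=4, x_1 = 9/4
Step 2: x_1 = 9/4, f'=1/16, f''=9/2, x_2 = 161/72
Step 3: x_2 = 161/72, f'=1/5184, f''=161/36, x_3 = 51841/23184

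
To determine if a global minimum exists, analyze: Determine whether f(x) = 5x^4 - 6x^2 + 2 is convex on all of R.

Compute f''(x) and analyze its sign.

f(x) = 5x^4 - 6x^2 + 2
f'(x) = 20x^3 + -12x
f''(x) = 60x^2 + -12
f''(0) = -12 < 0, so not convex near x = 0
Therefore, f is not globally convex on R.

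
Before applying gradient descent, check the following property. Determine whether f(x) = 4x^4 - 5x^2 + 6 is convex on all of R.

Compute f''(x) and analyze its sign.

f(x) = 4x^4 - 5x^2 + 6
f'(x) = 16x^3 + -10x
f''(x) = 48x^2 + -10
f''(0) = -10 < 0, so not convex near x = 0
Therefore, f is not globally convex on R.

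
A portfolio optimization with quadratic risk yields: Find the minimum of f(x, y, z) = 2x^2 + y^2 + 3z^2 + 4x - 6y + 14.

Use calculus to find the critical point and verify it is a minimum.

f(x,y,z) = 2x^2 + y^2 + 3z^2 + 4x - 6y + 14
df/dx = 4x + (4) = 0 => x = -1
df/dy = 2y + (-6) = 0 => y = 3
df/dz = 6z + (0) = 0 => z = 0
f(-1,3,0) = 2*(-1)^2 + 1*(3)^2 + 3*(0)^2 + 4*(-1) + -6*(3) + 14 = 3
Hessian is diagonal with entries 4, 2, 6 > 0, confirmed minimum.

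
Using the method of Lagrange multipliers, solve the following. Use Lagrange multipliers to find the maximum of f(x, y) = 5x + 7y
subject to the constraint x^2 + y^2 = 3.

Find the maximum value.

Set up Lagrange conditions: grad f = lambda * grad g
  5 = 2*lambda*x
  7 = 2*lambda*y
From these: x/y = 5/7, so x = 5t, y = 7t for some t.
Substitute into constraint: (5t)^2 + (7t)^2 = 3
  t^2 * 74 = 3
  t = sqrt(3/74)
Maximum = 5*x + 7*y = (5^2 + 7^2)*t = 74 * sqrt(3/74) = sqrt(222)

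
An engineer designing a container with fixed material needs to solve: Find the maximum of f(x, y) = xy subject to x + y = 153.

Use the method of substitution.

Substitute y = 153 - x into f(x,y) = xy:
g(x) = x(153 - x) = 153x - x^2
g'(x) = 153 - 2x = 0  =>  x = 153/2
y = 153 - 153/2 = 153/2
Maximum value = (153/2) * (153/2) = 23409/4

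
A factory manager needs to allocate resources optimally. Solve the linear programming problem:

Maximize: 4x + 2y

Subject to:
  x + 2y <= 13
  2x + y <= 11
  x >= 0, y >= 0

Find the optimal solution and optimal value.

Feasible vertices: (0, 0), (0, 13/2), (3, 5), (11/2, 0)
Objective 4x + 2y at each:
  (0, 0): 0
  (0, 13/2): 13
  (3, 5): 22
  (11/2, 0): 22
Maximum is 22 at (3, 5).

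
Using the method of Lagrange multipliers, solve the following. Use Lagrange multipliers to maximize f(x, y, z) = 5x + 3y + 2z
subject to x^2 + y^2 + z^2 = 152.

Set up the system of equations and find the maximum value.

Lagrange conditions: 5 = 2*lambda*x, 3 = 2*lambda*y, 2 = 2*lambda*z
So x:5 = y:3 = z:2, i.e. x = 5t, y = 3t, z = 2t
Constraint: t^2*(5^2 + 3^2 + 2^2) = 152
  t^2 * 38 = 152  =>  t = sqrt(4)
Maximum = 5*5t + 3*3t + 2*2t = 38*sqrt(4) = 76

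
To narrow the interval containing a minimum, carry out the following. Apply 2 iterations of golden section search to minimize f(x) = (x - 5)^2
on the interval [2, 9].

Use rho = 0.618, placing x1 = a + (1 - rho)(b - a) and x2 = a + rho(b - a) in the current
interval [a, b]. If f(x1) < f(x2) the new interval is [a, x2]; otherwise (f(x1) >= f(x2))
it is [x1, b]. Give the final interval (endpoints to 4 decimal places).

Golden section search for min of f(x) = (x - 5)^2 on [2, 9].
Each step: x1 = a + (1 - rho)(b - a), x2 = a + rho(b - a); if f(x1) < f(x2) keep [a, x2], otherwise keep [x1, b].
Step 1: [2.0000, 9.0000], x1=4.6740 (f=0.1063), x2=6.3260 (f=1.7583); f(x1) < f(x2) => keep [2.0000, 6.3260]
Step 2: [2.0000, 6.3260], x1=3.6525 (f=1.8157), x2=4.6735 (f=0.1066); f(x1) > f(x2) => keep [3.6525, 6.3260]
Final interval: [3.6525, 6.3260]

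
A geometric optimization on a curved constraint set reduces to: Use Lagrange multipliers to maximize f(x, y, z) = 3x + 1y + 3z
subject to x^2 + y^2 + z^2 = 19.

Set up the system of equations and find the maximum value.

Lagrange conditions: 3 = 2*lambda*x, 1 = 2*lambda*y, 3 = 2*lambda*z
So x:3 = y:1 = z:3, i.e. x = 3t, y = 1t, z = 3t
Constraint: t^2*(3^2 + 1^2 + 3^2) = 19
  t^2 * 19 = 19  =>  t = sqrt(1)
Maximum = 3*3t + 1*1t + 3*3t = 19*sqrt(1) = 19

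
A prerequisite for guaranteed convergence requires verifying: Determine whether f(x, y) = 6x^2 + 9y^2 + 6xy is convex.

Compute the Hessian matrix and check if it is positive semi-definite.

f(x,y) = 6x^2 + 9y^2 + 6xy
Hessian H = [[12, 6], [6, 18]]
trace(H) = 30, det(H) = 180
Eigenvalues: (30 +/- sqrt(180)) / 2 = 21.71, 8.292
Since both eigenvalues > 0, f is convex.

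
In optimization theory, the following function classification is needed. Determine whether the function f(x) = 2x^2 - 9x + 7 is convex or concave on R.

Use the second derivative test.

f(x) = 2x^2 - 9x + 7
f'(x) = 4x - 9
f''(x) = 4
Since f''(x) = 4 > 0 for all x, f is convex on R.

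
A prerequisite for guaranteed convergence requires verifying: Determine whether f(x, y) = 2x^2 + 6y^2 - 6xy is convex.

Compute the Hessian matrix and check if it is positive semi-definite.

f(x,y) = 2x^2 + 6y^2 - 6xy
Hessian H = [[4, -6], [-6, 12]]
trace(H) = 16, det(H) = 12
Eigenvalues: (16 +/- sqrt(208)) / 2 = 15.21, 0.7889
Since both eigenvalues > 0, f is convex.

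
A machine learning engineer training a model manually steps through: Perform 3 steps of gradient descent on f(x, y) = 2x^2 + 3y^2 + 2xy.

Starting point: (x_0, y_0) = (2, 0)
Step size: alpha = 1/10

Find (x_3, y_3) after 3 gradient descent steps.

f(x,y) = 2x^2 + 3y^2 + 2xy
grad_x = 4x + 2y, grad_y = 6y + 2x
Step 1: grad = (8, 4), (6/5, -2/5)
Step 2: grad = (4, 0), (4/5, -2/5)
Step 3: grad = (12/5, -4/5), (14/25, -8/25)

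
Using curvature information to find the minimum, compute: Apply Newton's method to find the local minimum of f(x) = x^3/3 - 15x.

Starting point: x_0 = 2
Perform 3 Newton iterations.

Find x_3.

f(x) = x^3/3 - 15x
f'(x) = x^2 - 15, f''(x) = 2x
Newton update: x_{n+1} = x_n - (x_n^2 - 15)/(2*x_n)
Step 1: x_0 = 2, f'=-11, f''=4, x_1 = 19/4
Step 2: x_1 = 19/4, f'=121/16, f''=19/2, x_2 = 601/152
Step 3: x_2 = 601/152, f'=14641/23104, f''=601/76, x_3 = 707761/182704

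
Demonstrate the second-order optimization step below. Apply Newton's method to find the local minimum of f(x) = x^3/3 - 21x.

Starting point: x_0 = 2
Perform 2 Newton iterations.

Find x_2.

f(x) = x^3/3 - 21x
f'(x) = x^2 - 21, f''(x) = 2x
Newton update: x_{n+1} = x_n - (x_n^2 - 21)/(2*x_n)
Step 1: x_0 = 2, f'=-17, f''=4, x_1 = 25/4
Step 2: x_1 = 25/4, f'=289/16, f''=25/2, x_2 = 961/200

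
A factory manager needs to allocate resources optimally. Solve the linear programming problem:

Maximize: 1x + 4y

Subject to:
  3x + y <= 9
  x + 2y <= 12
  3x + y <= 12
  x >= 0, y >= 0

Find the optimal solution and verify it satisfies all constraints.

Feasible vertices: (0, 0), (0, 6), (6/5, 27/5), (3, 0)
Objective 1x + 4y at each vertex:
  (0, 0): 0
  (0, 6): 24
  (6/5, 27/5): 114/5
  (3, 0): 3
Maximum is 24 at (0, 6).
Verify constraints at (x, y) = (0, 6):
  3*0 + 1*6 = 6 <= 9
  1*0 + 2*6 = 12 <= 12 (active)
  3*0 + 1*6 = 6 <= 12
  x = 0 >= 0, y = 6 >= 0. All constraints satisfied.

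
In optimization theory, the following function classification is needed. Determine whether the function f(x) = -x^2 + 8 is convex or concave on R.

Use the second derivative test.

f(x) = -x^2 + 8
f'(x) = -2x + 0
f''(x) = -2
Since f''(x) = -2 < 0 for all x, f is concave on R.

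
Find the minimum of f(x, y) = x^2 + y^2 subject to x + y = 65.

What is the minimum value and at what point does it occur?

Substitute y = 65 - x into f(x,y) = x^2 + y^2:
g(x) = x^2 + (65 - x)^2 = 2x^2 - 130x + 4225
g'(x) = 4x - 130 = 0  =>  x = 65/2
y = 65 - 65/2 = 65/2
Minimum value = (65/2)^2 + (65/2)^2 = 4225/2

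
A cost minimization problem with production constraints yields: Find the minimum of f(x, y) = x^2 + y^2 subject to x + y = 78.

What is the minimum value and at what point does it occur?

Substitute y = 78 - x into f(x,y) = x^2 + y^2:
g(x) = x^2 + (78 - x)^2 = 2x^2 - 156x + 6084
g'(x) = 4x - 156 = 0  =>  x = 39
y = 78 - 39 = 39
Minimum value = 39^2 + 39^2 = 3042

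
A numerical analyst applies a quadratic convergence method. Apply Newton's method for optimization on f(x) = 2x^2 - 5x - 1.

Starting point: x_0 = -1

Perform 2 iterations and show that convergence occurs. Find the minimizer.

f(x) = 2x^2 - 5x - 1, f'(x) = 4x + (-5), f''(x) = 4
Step 1: f'(-1) = -9, x_1 = -1 - -9/4 = 5/4
Step 2: f'(5/4) = 0, x_2 = 5/4 (converged)
Newton's method converges in 1 step for quadratics.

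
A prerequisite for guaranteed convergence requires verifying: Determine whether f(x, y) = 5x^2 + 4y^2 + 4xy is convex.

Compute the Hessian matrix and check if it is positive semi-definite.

f(x,y) = 5x^2 + 4y^2 + 4xy
Hessian H = [[10, 4], [4, 8]]
trace(H) = 18, det(H) = 64
Eigenvalues: (18 +/- sqrt(68)) / 2 = 13.12, 4.877
Since both eigenvalues > 0, f is convex.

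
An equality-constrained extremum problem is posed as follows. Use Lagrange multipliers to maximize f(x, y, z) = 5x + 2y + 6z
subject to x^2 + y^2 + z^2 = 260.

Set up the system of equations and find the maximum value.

Lagrange conditions: 5 = 2*lambda*x, 2 = 2*lambda*y, 6 = 2*lambda*z
So x:5 = y:2 = z:6, i.e. x = 5t, y = 2t, z = 6t
Constraint: t^2*(5^2 + 2^2 + 6^2) = 260
  t^2 * 65 = 260  =>  t = sqrt(4)
Maximum = 5*5t + 2*2t + 6*6t = 65*sqrt(4) = 130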